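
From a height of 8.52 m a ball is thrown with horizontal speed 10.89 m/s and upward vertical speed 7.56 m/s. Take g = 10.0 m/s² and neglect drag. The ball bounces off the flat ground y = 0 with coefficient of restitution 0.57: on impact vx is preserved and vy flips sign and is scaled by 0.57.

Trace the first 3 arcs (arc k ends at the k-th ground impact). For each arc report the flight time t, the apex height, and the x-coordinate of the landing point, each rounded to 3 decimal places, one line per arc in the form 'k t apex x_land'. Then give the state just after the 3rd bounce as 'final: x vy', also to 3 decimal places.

Arc 1: start y=8.520, vy=7.560 → t=2.264, apex=11.378, x_land=24.660, impact vy=-15.085
  bounce: vy ← 0.57·15.085 = 8.598
Arc 2: start y=0.000, vy=8.598 → t=1.720, apex=3.697, x_land=43.388, impact vy=-8.598
  bounce: vy ← 0.57·8.598 = 4.901
Arc 3: start y=0.000, vy=4.901 → t=0.980, apex=1.201, x_land=54.062, impact vy=-4.901
  bounce: vy ← 0.57·4.901 = 2.794

1 2.264 11.378 24.660
2 1.720 3.697 43.388
3 0.980 1.201 54.062
final: 54.062 2.794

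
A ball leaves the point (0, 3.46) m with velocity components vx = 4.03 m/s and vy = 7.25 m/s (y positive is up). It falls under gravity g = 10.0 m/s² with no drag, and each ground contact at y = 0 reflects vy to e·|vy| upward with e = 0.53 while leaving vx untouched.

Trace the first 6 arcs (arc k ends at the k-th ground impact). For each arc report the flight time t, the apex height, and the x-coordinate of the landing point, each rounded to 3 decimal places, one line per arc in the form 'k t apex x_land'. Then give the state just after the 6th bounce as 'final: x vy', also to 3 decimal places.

Arc 1: start y=3.460, vy=7.250 → t=1.828, apex=6.088, x_land=7.369, impact vy=-11.035
  bounce: vy ← 0.53·11.035 = 5.848
Arc 2: start y=0.000, vy=5.848 → t=1.170, apex=1.710, x_land=12.082, impact vy=-5.848
  bounce: vy ← 0.53·5.848 = 3.100
Arc 3: start y=0.000, vy=3.100 → t=0.620, apex=0.480, x_land=14.581, impact vy=-3.100
  bounce: vy ← 0.53·3.100 = 1.643
Arc 4: start y=0.000, vy=1.643 → t=0.329, apex=0.135, x_land=15.905, impact vy=-1.643
  bounce: vy ← 0.53·1.643 = 0.871
Arc 5: start y=0.000, vy=0.871 → t=0.174, apex=0.038, x_land=16.607, impact vy=-0.871
  bounce: vy ← 0.53·0.871 = 0.461
Arc 6: start y=0.000, vy=0.461 → t=0.092, apex=0.011, x_land=16.979, impact vy=-0.461
  bounce: vy ← 0.53·0.461 = 0.245

1 1.828 6.088 7.369
2 1.170 1.710 12.082
3 0.620 0.480 14.581
4 0.329 0.135 15.905
5 0.174 0.038 16.607
6 0.092 0.011 16.979
final: 16.979 0.245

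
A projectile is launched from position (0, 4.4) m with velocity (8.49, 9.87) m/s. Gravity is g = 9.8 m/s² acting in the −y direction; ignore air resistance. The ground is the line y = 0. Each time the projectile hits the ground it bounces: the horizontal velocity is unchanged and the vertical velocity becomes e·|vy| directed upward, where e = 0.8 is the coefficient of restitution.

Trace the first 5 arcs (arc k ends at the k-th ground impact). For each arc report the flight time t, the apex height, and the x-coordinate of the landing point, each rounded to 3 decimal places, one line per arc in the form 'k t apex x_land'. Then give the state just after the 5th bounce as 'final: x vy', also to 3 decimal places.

Arc 1: start y=4.400, vy=9.870 → t=2.390, apex=9.370, x_land=20.291, impact vy=-13.552
  bounce: vy ← 0.8·13.552 = 10.842
Arc 2: start y=0.000, vy=10.842 → t=2.213, apex=5.997, x_land=39.076, impact vy=-10.842
  bounce: vy ← 0.8·10.842 = 8.673
Arc 3: start y=0.000, vy=8.673 → t=1.770, apex=3.838, x_land=54.104, impact vy=-8.673
  bounce: vy ← 0.8·8.673 = 6.939
Arc 4: start y=0.000, vy=6.939 → t=1.416, apex=2.456, x_land=66.126, impact vy=-6.939
  bounce: vy ← 0.8·6.939 = 5.551
Arc 5: start y=0.000, vy=5.551 → t=1.133, apex=1.572, x_land=75.744, impact vy=-5.551
  bounce: vy ← 0.8·5.551 = 4.441

1 2.390 9.370 20.291
2 2.213 5.997 39.076
3 1.770 3.838 54.104
4 1.416 2.456 66.126
5 1.133 1.572 75.744
final: 75.744 4.441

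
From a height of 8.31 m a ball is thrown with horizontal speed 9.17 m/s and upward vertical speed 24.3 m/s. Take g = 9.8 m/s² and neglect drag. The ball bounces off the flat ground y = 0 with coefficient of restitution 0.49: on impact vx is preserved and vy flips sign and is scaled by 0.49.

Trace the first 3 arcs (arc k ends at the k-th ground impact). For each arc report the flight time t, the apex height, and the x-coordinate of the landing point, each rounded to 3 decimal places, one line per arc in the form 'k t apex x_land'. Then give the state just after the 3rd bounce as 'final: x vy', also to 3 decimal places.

1 5.280 38.437 48.421
2 2.745 9.229 73.590
3 1.345 2.216 85.923
final: 85.923 3.229

Arc 1: start y=8.310, vy=24.300 → t=5.280, apex=38.437, x_land=48.421, impact vy=-27.448
  bounce: vy ← 0.49·27.448 = 13.449
Arc 2: start y=0.000, vy=13.449 → t=2.745, apex=9.229, x_land=73.590, impact vy=-13.449
  bounce: vy ← 0.49·13.449 = 6.590
Arc 3: start y=0.000, vy=6.590 → t=1.345, apex=2.216, x_land=85.923, impact vy=-6.590
  bounce: vy ← 0.49·6.590 = 3.229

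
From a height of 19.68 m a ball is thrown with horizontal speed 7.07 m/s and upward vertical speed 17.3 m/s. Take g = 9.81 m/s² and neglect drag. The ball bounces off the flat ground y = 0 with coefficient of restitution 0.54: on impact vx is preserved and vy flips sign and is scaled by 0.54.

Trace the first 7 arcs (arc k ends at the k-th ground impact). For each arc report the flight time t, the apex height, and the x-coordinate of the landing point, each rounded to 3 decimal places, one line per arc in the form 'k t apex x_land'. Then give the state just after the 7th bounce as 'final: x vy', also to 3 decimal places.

Arc 1: start y=19.680, vy=17.300 → t=4.432, apex=34.934, x_land=31.336, impact vy=-26.180
  bounce: vy ← 0.54·26.180 = 14.137
Arc 2: start y=0.000, vy=14.137 → t=2.882, apex=10.187, x_land=51.713, impact vy=-14.137
  bounce: vy ← 0.54·14.137 = 7.634
Arc 3: start y=0.000, vy=7.634 → t=1.556, apex=2.970, x_land=62.717, impact vy=-7.634
  bounce: vy ← 0.54·7.634 = 4.122
Arc 4: start y=0.000, vy=4.122 → t=0.840, apex=0.866, x_land=68.659, impact vy=-4.122
  bounce: vy ← 0.54·4.122 = 2.226
Arc 5: start y=0.000, vy=2.226 → t=0.454, apex=0.253, x_land=71.868, impact vy=-2.226
  bounce: vy ← 0.54·2.226 = 1.202
Arc 6: start y=0.000, vy=1.202 → t=0.245, apex=0.074, x_land=73.601, impact vy=-1.202
  bounce: vy ← 0.54·1.202 = 0.649
Arc 7: start y=0.000, vy=0.649 → t=0.132, apex=0.021, x_land=74.536, impact vy=-0.649
  bounce: vy ← 0.54·0.649 = 0.351

1 4.432 34.934 31.336
2 2.882 10.187 51.713
3 1.556 2.970 62.717
4 0.840 0.866 68.659
5 0.454 0.253 71.868
6 0.245 0.074 73.601
7 0.132 0.021 74.536
final: 74.536 0.351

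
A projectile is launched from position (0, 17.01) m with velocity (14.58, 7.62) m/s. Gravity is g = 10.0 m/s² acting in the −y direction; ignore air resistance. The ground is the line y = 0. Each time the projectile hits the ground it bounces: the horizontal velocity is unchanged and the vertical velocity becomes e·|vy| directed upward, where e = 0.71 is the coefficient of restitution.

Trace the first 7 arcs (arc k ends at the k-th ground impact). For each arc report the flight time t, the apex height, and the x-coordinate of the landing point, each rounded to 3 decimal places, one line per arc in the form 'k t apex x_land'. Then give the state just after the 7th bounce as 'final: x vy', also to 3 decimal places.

Arc 1: start y=17.010, vy=7.620 → t=2.758, apex=19.913, x_land=40.207, impact vy=-19.957
  bounce: vy ← 0.71·19.957 = 14.169
Arc 2: start y=0.000, vy=14.169 → t=2.834, apex=10.038, x_land=81.524, impact vy=-14.169
  bounce: vy ← 0.71·14.169 = 10.060
Arc 3: start y=0.000, vy=10.060 → t=2.012, apex=5.060, x_land=110.859, impact vy=-10.060
  bounce: vy ← 0.71·10.060 = 7.143
Arc 4: start y=0.000, vy=7.143 → t=1.429, apex=2.551, x_land=131.687, impact vy=-7.143
  bounce: vy ← 0.71·7.143 = 5.071
Arc 5: start y=0.000, vy=5.071 → t=1.014, apex=1.286, x_land=146.475, impact vy=-5.071
  bounce: vy ← 0.71·5.071 = 3.601
Arc 6: start y=0.000, vy=3.601 → t=0.720, apex=0.648, x_land=156.975, impact vy=-3.601
  bounce: vy ← 0.71·3.601 = 2.556
Arc 7: start y=0.000, vy=2.556 → t=0.511, apex=0.327, x_land=164.429, impact vy=-2.556
  bounce: vy ← 0.71·2.556 = 1.815

1 2.758 19.913 40.207
2 2.834 10.038 81.524
3 2.012 5.060 110.859
4 1.429 2.551 131.687
5 1.014 1.286 146.475
6 0.720 0.648 156.975
7 0.511 0.327 164.429
final: 164.429 1.815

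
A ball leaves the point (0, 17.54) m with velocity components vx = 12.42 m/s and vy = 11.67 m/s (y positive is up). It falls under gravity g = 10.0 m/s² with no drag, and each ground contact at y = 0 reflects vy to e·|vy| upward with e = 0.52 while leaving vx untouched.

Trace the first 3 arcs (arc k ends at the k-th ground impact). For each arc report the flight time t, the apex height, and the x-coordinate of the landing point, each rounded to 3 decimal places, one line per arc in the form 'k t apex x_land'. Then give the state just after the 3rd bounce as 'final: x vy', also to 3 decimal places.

1 3.374 24.349 41.902
2 2.295 6.584 70.407
3 1.193 1.780 85.229
final: 85.229 3.103

Arc 1: start y=17.540, vy=11.670 → t=3.374, apex=24.349, x_land=41.902, impact vy=-22.068
  bounce: vy ← 0.52·22.068 = 11.475
Arc 2: start y=0.000, vy=11.475 → t=2.295, apex=6.584, x_land=70.407, impact vy=-11.475
  bounce: vy ← 0.52·11.475 = 5.967
Arc 3: start y=0.000, vy=5.967 → t=1.193, apex=1.780, x_land=85.229, impact vy=-5.967
  bounce: vy ← 0.52·5.967 = 3.103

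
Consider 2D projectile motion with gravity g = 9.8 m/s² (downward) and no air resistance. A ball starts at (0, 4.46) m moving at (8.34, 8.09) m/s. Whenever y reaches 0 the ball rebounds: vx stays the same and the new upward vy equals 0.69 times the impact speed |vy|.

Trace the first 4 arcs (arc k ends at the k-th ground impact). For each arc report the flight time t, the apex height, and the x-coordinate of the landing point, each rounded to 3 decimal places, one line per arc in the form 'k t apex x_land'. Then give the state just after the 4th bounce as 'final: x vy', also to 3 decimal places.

Arc 1: start y=4.460, vy=8.090 → t=2.087, apex=7.799, x_land=17.407, impact vy=-12.364
  bounce: vy ← 0.69·12.364 = 8.531
Arc 2: start y=0.000, vy=8.531 → t=1.741, apex=3.713, x_land=31.927, impact vy=-8.531
  bounce: vy ← 0.69·8.531 = 5.886
Arc 3: start y=0.000, vy=5.886 → t=1.201, apex=1.768, x_land=41.946, impact vy=-5.886
  bounce: vy ← 0.69·5.886 = 4.062
Arc 4: start y=0.000, vy=4.062 → t=0.829, apex=0.842, x_land=48.859, impact vy=-4.062
  bounce: vy ← 0.69·4.062 = 2.803

1 2.087 7.799 17.407
2 1.741 3.713 31.927
3 1.201 1.768 41.946
4 0.829 0.842 48.859
final: 48.859 2.803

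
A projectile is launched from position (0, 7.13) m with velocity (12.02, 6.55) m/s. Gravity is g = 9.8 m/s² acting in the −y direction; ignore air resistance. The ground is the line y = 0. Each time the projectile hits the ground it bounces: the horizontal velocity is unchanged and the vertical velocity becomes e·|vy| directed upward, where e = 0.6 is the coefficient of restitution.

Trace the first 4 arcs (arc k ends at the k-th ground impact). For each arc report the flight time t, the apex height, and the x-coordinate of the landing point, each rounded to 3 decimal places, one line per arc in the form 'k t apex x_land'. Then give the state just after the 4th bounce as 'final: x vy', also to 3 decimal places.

1 2.047 9.319 24.610
2 1.655 3.355 44.502
3 0.993 1.208 56.437
4 0.596 0.435 63.598
final: 63.598 1.752

Arc 1: start y=7.130, vy=6.550 → t=2.047, apex=9.319, x_land=24.610, impact vy=-13.515
  bounce: vy ← 0.6·13.515 = 8.109
Arc 2: start y=0.000, vy=8.109 → t=1.655, apex=3.355, x_land=44.502, impact vy=-8.109
  bounce: vy ← 0.6·8.109 = 4.865
Arc 3: start y=0.000, vy=4.865 → t=0.993, apex=1.208, x_land=56.437, impact vy=-4.865
  bounce: vy ← 0.6·4.865 = 2.919
Arc 4: start y=0.000, vy=2.919 → t=0.596, apex=0.435, x_land=63.598, impact vy=-2.919
  bounce: vy ← 0.6·2.919 = 1.752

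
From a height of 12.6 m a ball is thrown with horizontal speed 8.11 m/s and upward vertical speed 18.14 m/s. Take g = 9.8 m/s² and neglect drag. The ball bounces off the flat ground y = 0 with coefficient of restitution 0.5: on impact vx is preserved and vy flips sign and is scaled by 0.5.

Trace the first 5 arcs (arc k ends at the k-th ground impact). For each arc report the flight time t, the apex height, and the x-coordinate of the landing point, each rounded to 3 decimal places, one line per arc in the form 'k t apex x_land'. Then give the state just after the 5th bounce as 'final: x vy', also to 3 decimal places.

1 4.300 29.389 34.873
2 2.449 7.347 54.735
3 1.225 1.837 64.666
4 0.612 0.459 69.631
5 0.306 0.115 72.114
final: 72.114 0.750

Arc 1: start y=12.600, vy=18.140 → t=4.300, apex=29.389, x_land=34.873, impact vy=-24.000
  bounce: vy ← 0.5·24.000 = 12.000
Arc 2: start y=0.000, vy=12.000 → t=2.449, apex=7.347, x_land=54.735, impact vy=-12.000
  bounce: vy ← 0.5·12.000 = 6.000
Arc 3: start y=0.000, vy=6.000 → t=1.225, apex=1.837, x_land=64.666, impact vy=-6.000
  bounce: vy ← 0.5·6.000 = 3.000
Arc 4: start y=0.000, vy=3.000 → t=0.612, apex=0.459, x_land=69.631, impact vy=-3.000
  bounce: vy ← 0.5·3.000 = 1.500
Arc 5: start y=0.000, vy=1.500 → t=0.306, apex=0.115, x_land=72.114, impact vy=-1.500
  bounce: vy ← 0.5·1.500 = 0.750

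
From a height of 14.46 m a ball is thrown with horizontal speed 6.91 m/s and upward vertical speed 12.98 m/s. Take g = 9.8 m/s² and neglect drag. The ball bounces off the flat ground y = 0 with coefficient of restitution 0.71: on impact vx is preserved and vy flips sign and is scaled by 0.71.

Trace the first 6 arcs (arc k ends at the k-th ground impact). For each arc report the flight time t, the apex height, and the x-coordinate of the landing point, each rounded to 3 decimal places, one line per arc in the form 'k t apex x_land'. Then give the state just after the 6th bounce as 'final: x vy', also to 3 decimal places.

Arc 1: start y=14.460, vy=12.980 → t=3.494, apex=23.056, x_land=24.141, impact vy=-21.258
  bounce: vy ← 0.71·21.258 = 15.093
Arc 2: start y=0.000, vy=15.093 → t=3.080, apex=11.622, x_land=45.426, impact vy=-15.093
  bounce: vy ← 0.71·15.093 = 10.716
Arc 3: start y=0.000, vy=10.716 → t=2.187, apex=5.859, x_land=60.537, impact vy=-10.716
  bounce: vy ← 0.71·10.716 = 7.608
Arc 4: start y=0.000, vy=7.608 → t=1.553, apex=2.953, x_land=71.267, impact vy=-7.608
  bounce: vy ← 0.71·7.608 = 5.402
Arc 5: start y=0.000, vy=5.402 → t=1.102, apex=1.489, x_land=78.885, impact vy=-5.402
  bounce: vy ← 0.71·5.402 = 3.835
Arc 6: start y=0.000, vy=3.835 → t=0.783, apex=0.751, x_land=84.293, impact vy=-3.835
  bounce: vy ← 0.71·3.835 = 2.723

1 3.494 23.056 24.141
2 3.080 11.622 45.426
3 2.187 5.859 60.537
4 1.553 2.953 71.267
5 1.102 1.489 78.885
6 0.783 0.751 84.293
final: 84.293 2.723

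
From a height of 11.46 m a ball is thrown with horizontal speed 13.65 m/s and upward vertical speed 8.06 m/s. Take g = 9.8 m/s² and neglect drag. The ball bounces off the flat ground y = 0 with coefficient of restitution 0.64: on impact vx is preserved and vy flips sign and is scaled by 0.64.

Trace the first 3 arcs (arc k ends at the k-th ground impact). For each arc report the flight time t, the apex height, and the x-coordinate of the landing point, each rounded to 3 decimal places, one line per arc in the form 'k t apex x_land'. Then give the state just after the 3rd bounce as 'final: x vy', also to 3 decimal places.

1 2.559 14.774 34.929
2 2.223 6.052 65.268
3 1.422 2.479 84.685
final: 84.685 4.461

Arc 1: start y=11.460, vy=8.060 → t=2.559, apex=14.774, x_land=34.929, impact vy=-17.017
  bounce: vy ← 0.64·17.017 = 10.891
Arc 2: start y=0.000, vy=10.891 → t=2.223, apex=6.052, x_land=65.268, impact vy=-10.891
  bounce: vy ← 0.64·10.891 = 6.970
Arc 3: start y=0.000, vy=6.970 → t=1.422, apex=2.479, x_land=84.685, impact vy=-6.970
  bounce: vy ← 0.64·6.970 = 4.461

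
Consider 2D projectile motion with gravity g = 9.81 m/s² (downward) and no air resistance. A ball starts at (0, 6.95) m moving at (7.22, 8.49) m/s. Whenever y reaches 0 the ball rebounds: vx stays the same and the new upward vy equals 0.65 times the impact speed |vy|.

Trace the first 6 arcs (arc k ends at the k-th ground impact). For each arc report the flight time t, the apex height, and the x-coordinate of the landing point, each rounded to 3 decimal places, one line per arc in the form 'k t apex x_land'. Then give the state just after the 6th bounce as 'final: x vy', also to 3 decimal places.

1 2.337 10.624 16.874
2 1.913 4.489 30.688
3 1.244 1.896 39.666
4 0.808 0.801 45.503
5 0.525 0.339 49.296
6 0.342 0.143 51.762
final: 51.762 1.089

Arc 1: start y=6.950, vy=8.490 → t=2.337, apex=10.624, x_land=16.874, impact vy=-14.437
  bounce: vy ← 0.65·14.437 = 9.384
Arc 2: start y=0.000, vy=9.384 → t=1.913, apex=4.489, x_land=30.688, impact vy=-9.384
  bounce: vy ← 0.65·9.384 = 6.100
Arc 3: start y=0.000, vy=6.100 → t=1.244, apex=1.896, x_land=39.666, impact vy=-6.100
  bounce: vy ← 0.65·6.100 = 3.965
Arc 4: start y=0.000, vy=3.965 → t=0.808, apex=0.801, x_land=45.503, impact vy=-3.965
  bounce: vy ← 0.65·3.965 = 2.577
Arc 5: start y=0.000, vy=2.577 → t=0.525, apex=0.339, x_land=49.296, impact vy=-2.577
  bounce: vy ← 0.65·2.577 = 1.675
Arc 6: start y=0.000, vy=1.675 → t=0.342, apex=0.143, x_land=51.762, impact vy=-1.675
  bounce: vy ← 0.65·1.675 = 1.089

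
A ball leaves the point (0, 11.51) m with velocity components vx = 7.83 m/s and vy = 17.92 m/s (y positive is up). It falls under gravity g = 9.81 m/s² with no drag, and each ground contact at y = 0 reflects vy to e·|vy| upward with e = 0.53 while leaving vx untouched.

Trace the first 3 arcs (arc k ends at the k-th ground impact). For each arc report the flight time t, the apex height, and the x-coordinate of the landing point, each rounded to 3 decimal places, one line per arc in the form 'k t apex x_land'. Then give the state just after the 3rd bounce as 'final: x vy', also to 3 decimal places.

Arc 1: start y=11.510, vy=17.920 → t=4.211, apex=27.877, x_land=32.970, impact vy=-23.387
  bounce: vy ← 0.53·23.387 = 12.395
Arc 2: start y=0.000, vy=12.395 → t=2.527, apex=7.831, x_land=52.757, impact vy=-12.395
  bounce: vy ← 0.53·12.395 = 6.569
Arc 3: start y=0.000, vy=6.569 → t=1.339, apex=2.200, x_land=63.243, impact vy=-6.569
  bounce: vy ← 0.53·6.569 = 3.482

1 4.211 27.877 32.970
2 2.527 7.831 52.757
3 1.339 2.200 63.243
final: 63.243 3.482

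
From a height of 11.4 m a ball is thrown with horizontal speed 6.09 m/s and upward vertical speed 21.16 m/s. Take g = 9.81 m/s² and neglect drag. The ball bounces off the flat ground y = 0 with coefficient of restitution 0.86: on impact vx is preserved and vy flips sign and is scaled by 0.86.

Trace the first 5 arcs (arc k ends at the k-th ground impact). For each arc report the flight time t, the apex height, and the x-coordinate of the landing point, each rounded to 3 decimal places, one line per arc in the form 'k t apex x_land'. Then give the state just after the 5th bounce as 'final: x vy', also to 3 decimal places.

1 4.798 34.221 29.222
2 4.543 25.310 56.889
3 3.907 18.719 80.684
4 3.360 13.845 101.147
5 2.890 10.239 118.745
final: 118.745 12.190

Arc 1: start y=11.400, vy=21.160 → t=4.798, apex=34.221, x_land=29.222, impact vy=-25.912
  bounce: vy ← 0.86·25.912 = 22.284
Arc 2: start y=0.000, vy=22.284 → t=4.543, apex=25.310, x_land=56.889, impact vy=-22.284
  bounce: vy ← 0.86·22.284 = 19.164
Arc 3: start y=0.000, vy=19.164 → t=3.907, apex=18.719, x_land=80.684, impact vy=-19.164
  bounce: vy ← 0.86·19.164 = 16.481
Arc 4: start y=0.000, vy=16.481 → t=3.360, apex=13.845, x_land=101.147, impact vy=-16.481
  bounce: vy ← 0.86·16.481 = 14.174
Arc 5: start y=0.000, vy=14.174 → t=2.890, apex=10.239, x_land=118.745, impact vy=-14.174
  bounce: vy ← 0.86·14.174 = 12.190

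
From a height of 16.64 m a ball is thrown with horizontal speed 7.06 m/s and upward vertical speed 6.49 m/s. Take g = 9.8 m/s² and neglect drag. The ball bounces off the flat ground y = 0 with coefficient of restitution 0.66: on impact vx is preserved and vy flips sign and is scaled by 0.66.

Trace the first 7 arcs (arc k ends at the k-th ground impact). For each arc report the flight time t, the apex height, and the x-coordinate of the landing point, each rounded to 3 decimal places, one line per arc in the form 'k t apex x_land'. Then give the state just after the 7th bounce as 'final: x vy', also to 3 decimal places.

Arc 1: start y=16.640, vy=6.490 → t=2.620, apex=18.789, x_land=18.500, impact vy=-19.190
  bounce: vy ← 0.66·19.190 = 12.666
Arc 2: start y=0.000, vy=12.666 → t=2.585, apex=8.184, x_land=36.749, impact vy=-12.666
  bounce: vy ← 0.66·12.666 = 8.359
Arc 3: start y=0.000, vy=8.359 → t=1.706, apex=3.565, x_land=48.793, impact vy=-8.359
  bounce: vy ← 0.66·8.359 = 5.517
Arc 4: start y=0.000, vy=5.517 → t=1.126, apex=1.553, x_land=56.742, impact vy=-5.517
  bounce: vy ← 0.66·5.517 = 3.641
Arc 5: start y=0.000, vy=3.641 → t=0.743, apex=0.676, x_land=61.989, impact vy=-3.641
  bounce: vy ← 0.66·3.641 = 2.403
Arc 6: start y=0.000, vy=2.403 → t=0.490, apex=0.295, x_land=65.451, impact vy=-2.403
  bounce: vy ← 0.66·2.403 = 1.586
Arc 7: start y=0.000, vy=1.586 → t=0.324, apex=0.128, x_land=67.737, impact vy=-1.586
  bounce: vy ← 0.66·1.586 = 1.047

1 2.620 18.789 18.500
2 2.585 8.184 36.749
3 1.706 3.565 48.793
4 1.126 1.553 56.742
5 0.743 0.676 61.989
6 0.490 0.295 65.451
7 0.324 0.128 67.737
final: 67.737 1.047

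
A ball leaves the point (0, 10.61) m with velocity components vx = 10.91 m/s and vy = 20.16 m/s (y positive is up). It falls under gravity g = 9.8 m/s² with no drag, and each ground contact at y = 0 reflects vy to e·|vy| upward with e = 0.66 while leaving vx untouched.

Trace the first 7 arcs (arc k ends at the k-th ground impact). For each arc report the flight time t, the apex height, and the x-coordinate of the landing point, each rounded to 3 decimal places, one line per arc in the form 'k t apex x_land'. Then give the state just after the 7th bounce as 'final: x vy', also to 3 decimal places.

1 4.586 31.346 50.038
2 3.339 13.654 86.462
3 2.203 5.948 110.502
4 1.454 2.591 126.368
5 0.960 1.129 136.840
6 0.633 0.492 143.752
7 0.418 0.214 148.313
final: 148.313 1.352

Arc 1: start y=10.610, vy=20.160 → t=4.586, apex=31.346, x_land=50.038, impact vy=-24.787
  bounce: vy ← 0.66·24.787 = 16.359
Arc 2: start y=0.000, vy=16.359 → t=3.339, apex=13.654, x_land=86.462, impact vy=-16.359
  bounce: vy ← 0.66·16.359 = 10.797
Arc 3: start y=0.000, vy=10.797 → t=2.203, apex=5.948, x_land=110.502, impact vy=-10.797
  bounce: vy ← 0.66·10.797 = 7.126
Arc 4: start y=0.000, vy=7.126 → t=1.454, apex=2.591, x_land=126.368, impact vy=-7.126
  bounce: vy ← 0.66·7.126 = 4.703
Arc 5: start y=0.000, vy=4.703 → t=0.960, apex=1.129, x_land=136.840, impact vy=-4.703
  bounce: vy ← 0.66·4.703 = 3.104
Arc 6: start y=0.000, vy=3.104 → t=0.633, apex=0.492, x_land=143.752, impact vy=-3.104
  bounce: vy ← 0.66·3.104 = 2.049
Arc 7: start y=0.000, vy=2.049 → t=0.418, apex=0.214, x_land=148.313, impact vy=-2.049
  bounce: vy ← 0.66·2.049 = 1.352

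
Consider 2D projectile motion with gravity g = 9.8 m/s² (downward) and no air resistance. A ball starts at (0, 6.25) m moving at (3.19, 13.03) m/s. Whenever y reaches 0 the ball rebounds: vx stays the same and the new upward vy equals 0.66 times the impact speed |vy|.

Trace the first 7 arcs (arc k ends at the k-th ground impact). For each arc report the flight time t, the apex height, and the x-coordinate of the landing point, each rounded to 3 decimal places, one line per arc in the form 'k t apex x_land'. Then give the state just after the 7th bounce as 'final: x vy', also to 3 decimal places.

1 3.074 14.912 9.806
2 2.303 6.496 17.152
3 1.520 2.830 22.000
4 1.003 1.233 25.200
5 0.662 0.537 27.312
6 0.437 0.234 28.706
7 0.288 0.102 29.626
final: 29.626 0.933

Arc 1: start y=6.250, vy=13.030 → t=3.074, apex=14.912, x_land=9.806, impact vy=-17.096
  bounce: vy ← 0.66·17.096 = 11.284
Arc 2: start y=0.000, vy=11.284 → t=2.303, apex=6.496, x_land=17.152, impact vy=-11.284
  bounce: vy ← 0.66·11.284 = 7.447
Arc 3: start y=0.000, vy=7.447 → t=1.520, apex=2.830, x_land=22.000, impact vy=-7.447
  bounce: vy ← 0.66·7.447 = 4.915
Arc 4: start y=0.000, vy=4.915 → t=1.003, apex=1.233, x_land=25.200, impact vy=-4.915
  bounce: vy ← 0.66·4.915 = 3.244
Arc 5: start y=0.000, vy=3.244 → t=0.662, apex=0.537, x_land=27.312, impact vy=-3.244
  bounce: vy ← 0.66·3.244 = 2.141
Arc 6: start y=0.000, vy=2.141 → t=0.437, apex=0.234, x_land=28.706, impact vy=-2.141
  bounce: vy ← 0.66·2.141 = 1.413
Arc 7: start y=0.000, vy=1.413 → t=0.288, apex=0.102, x_land=29.626, impact vy=-1.413
  bounce: vy ← 0.66·1.413 = 0.933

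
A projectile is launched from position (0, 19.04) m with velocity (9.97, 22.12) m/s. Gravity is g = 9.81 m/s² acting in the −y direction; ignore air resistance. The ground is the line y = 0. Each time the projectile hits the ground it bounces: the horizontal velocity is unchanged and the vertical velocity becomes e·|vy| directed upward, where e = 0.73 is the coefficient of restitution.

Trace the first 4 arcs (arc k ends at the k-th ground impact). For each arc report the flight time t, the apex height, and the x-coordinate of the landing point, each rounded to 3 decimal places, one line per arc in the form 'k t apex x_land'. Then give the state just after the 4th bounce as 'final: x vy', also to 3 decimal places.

Arc 1: start y=19.040, vy=22.120 → t=5.249, apex=43.979, x_land=52.334, impact vy=-29.374
  bounce: vy ← 0.73·29.374 = 21.443
Arc 2: start y=0.000, vy=21.443 → t=4.372, apex=23.436, x_land=95.921, impact vy=-21.443
  bounce: vy ← 0.73·21.443 = 15.654
Arc 3: start y=0.000, vy=15.654 → t=3.191, apex=12.489, x_land=127.738, impact vy=-15.654
  bounce: vy ← 0.73·15.654 = 11.427
Arc 4: start y=0.000, vy=11.427 → t=2.330, apex=6.655, x_land=150.966, impact vy=-11.427
  bounce: vy ← 0.73·11.427 = 8.342

1 5.249 43.979 52.334
2 4.372 23.436 95.921
3 3.191 12.489 127.738
4 2.330 6.655 150.966
final: 150.966 8.342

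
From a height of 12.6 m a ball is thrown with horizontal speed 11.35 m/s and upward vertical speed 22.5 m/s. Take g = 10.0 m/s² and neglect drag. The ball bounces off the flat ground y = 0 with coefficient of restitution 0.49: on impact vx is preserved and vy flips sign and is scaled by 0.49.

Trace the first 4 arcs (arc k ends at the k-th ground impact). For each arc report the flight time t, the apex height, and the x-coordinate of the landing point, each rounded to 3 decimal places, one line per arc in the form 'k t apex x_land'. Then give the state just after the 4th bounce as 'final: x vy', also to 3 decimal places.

1 5.004 37.913 56.791
2 2.699 9.103 87.420
3 1.322 2.186 102.428
4 0.648 0.525 109.782
final: 109.782 1.587

Arc 1: start y=12.600, vy=22.500 → t=5.004, apex=37.913, x_land=56.791, impact vy=-27.536
  bounce: vy ← 0.49·27.536 = 13.493
Arc 2: start y=0.000, vy=13.493 → t=2.699, apex=9.103, x_land=87.420, impact vy=-13.493
  bounce: vy ← 0.49·13.493 = 6.611
Arc 3: start y=0.000, vy=6.611 → t=1.322, apex=2.186, x_land=102.428, impact vy=-6.611
  bounce: vy ← 0.49·6.611 = 3.240
Arc 4: start y=0.000, vy=3.240 → t=0.648, apex=0.525, x_land=109.782, impact vy=-3.240
  bounce: vy ← 0.49·3.240 = 1.587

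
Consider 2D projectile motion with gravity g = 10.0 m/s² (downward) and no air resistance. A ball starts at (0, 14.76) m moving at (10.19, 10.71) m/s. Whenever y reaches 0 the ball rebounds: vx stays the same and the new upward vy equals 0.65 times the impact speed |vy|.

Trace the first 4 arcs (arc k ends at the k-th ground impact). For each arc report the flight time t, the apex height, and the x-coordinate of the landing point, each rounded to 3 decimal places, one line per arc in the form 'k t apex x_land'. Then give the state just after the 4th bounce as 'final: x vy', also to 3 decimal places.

1 3.096 20.495 31.544
2 2.632 8.659 58.364
3 1.711 3.659 75.797
4 1.112 1.546 87.129
final: 87.129 3.614

Arc 1: start y=14.760, vy=10.710 → t=3.096, apex=20.495, x_land=31.544, impact vy=-20.246
  bounce: vy ← 0.65·20.246 = 13.160
Arc 2: start y=0.000, vy=13.160 → t=2.632, apex=8.659, x_land=58.364, impact vy=-13.160
  bounce: vy ← 0.65·13.160 = 8.554
Arc 3: start y=0.000, vy=8.554 → t=1.711, apex=3.659, x_land=75.797, impact vy=-8.554
  bounce: vy ← 0.65·8.554 = 5.560
Arc 4: start y=0.000, vy=5.560 → t=1.112, apex=1.546, x_land=87.129, impact vy=-5.560
  bounce: vy ← 0.65·5.560 = 3.614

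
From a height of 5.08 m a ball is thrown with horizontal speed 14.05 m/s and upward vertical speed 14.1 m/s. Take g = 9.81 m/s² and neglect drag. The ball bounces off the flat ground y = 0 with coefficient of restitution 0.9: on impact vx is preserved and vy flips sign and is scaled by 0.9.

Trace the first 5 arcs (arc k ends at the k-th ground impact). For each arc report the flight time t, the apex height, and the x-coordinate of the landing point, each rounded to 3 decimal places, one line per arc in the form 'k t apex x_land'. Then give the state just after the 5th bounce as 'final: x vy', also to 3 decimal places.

1 3.198 15.213 44.938
2 3.170 12.323 89.477
3 2.853 9.981 129.561
4 2.568 8.085 165.638
5 2.311 6.549 198.106
final: 198.106 10.202

Arc 1: start y=5.080, vy=14.100 → t=3.198, apex=15.213, x_land=44.938, impact vy=-17.277
  bounce: vy ← 0.9·17.277 = 15.549
Arc 2: start y=0.000, vy=15.549 → t=3.170, apex=12.323, x_land=89.477, impact vy=-15.549
  bounce: vy ← 0.9·15.549 = 13.994
Arc 3: start y=0.000, vy=13.994 → t=2.853, apex=9.981, x_land=129.561, impact vy=-13.994
  bounce: vy ← 0.9·13.994 = 12.595
Arc 4: start y=0.000, vy=12.595 → t=2.568, apex=8.085, x_land=165.638, impact vy=-12.595
  bounce: vy ← 0.9·12.595 = 11.335
Arc 5: start y=0.000, vy=11.335 → t=2.311, apex=6.549, x_land=198.106, impact vy=-11.335
  bounce: vy ← 0.9·11.335 = 10.202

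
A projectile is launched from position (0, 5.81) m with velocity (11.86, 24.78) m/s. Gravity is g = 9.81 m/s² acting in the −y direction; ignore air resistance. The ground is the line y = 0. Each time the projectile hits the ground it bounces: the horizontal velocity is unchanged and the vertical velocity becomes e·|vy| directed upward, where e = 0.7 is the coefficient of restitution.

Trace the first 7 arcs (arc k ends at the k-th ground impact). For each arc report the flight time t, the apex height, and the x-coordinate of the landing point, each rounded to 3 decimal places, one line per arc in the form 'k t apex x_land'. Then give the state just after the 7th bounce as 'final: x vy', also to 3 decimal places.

Arc 1: start y=5.810, vy=24.780 → t=5.276, apex=37.107, x_land=62.579, impact vy=-26.982
  bounce: vy ← 0.7·26.982 = 18.888
Arc 2: start y=0.000, vy=18.888 → t=3.851, apex=18.182, x_land=108.248, impact vy=-18.888
  bounce: vy ← 0.7·18.888 = 13.221
Arc 3: start y=0.000, vy=13.221 → t=2.695, apex=8.909, x_land=140.216, impact vy=-13.221
  bounce: vy ← 0.7·13.221 = 9.255
Arc 4: start y=0.000, vy=9.255 → t=1.887, apex=4.366, x_land=162.594, impact vy=-9.255
  bounce: vy ← 0.7·9.255 = 6.478
Arc 5: start y=0.000, vy=6.478 → t=1.321, apex=2.139, x_land=178.259, impact vy=-6.478
  bounce: vy ← 0.7·6.478 = 4.535
Arc 6: start y=0.000, vy=4.535 → t=0.925, apex=1.048, x_land=189.224, impact vy=-4.535
  bounce: vy ← 0.7·4.535 = 3.174
Arc 7: start y=0.000, vy=3.174 → t=0.647, apex=0.514, x_land=196.899, impact vy=-3.174
  bounce: vy ← 0.7·3.174 = 2.222

1 5.276 37.107 62.579
2 3.851 18.182 108.248
3 2.695 8.909 140.216
4 1.887 4.366 162.594
5 1.321 2.139 178.259
6 0.925 1.048 189.224
7 0.647 0.514 196.899
final: 196.899 2.222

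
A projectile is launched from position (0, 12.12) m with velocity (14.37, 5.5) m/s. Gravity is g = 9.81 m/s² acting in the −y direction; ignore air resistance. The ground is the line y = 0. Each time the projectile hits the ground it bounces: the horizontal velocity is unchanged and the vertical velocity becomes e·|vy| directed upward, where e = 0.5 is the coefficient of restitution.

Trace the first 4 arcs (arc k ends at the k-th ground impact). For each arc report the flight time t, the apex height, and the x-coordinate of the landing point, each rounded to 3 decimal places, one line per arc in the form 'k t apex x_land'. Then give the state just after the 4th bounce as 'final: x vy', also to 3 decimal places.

Arc 1: start y=12.120, vy=5.500 → t=2.230, apex=13.662, x_land=32.039, impact vy=-16.372
  bounce: vy ← 0.5·16.372 = 8.186
Arc 2: start y=0.000, vy=8.186 → t=1.669, apex=3.415, x_land=56.021, impact vy=-8.186
  bounce: vy ← 0.5·8.186 = 4.093
Arc 3: start y=0.000, vy=4.093 → t=0.834, apex=0.854, x_land=68.012, impact vy=-4.093
  bounce: vy ← 0.5·4.093 = 2.047
Arc 4: start y=0.000, vy=2.047 → t=0.417, apex=0.213, x_land=74.008, impact vy=-2.047
  bounce: vy ← 0.5·2.047 = 1.023

1 2.230 13.662 32.039
2 1.669 3.415 56.021
3 0.834 0.854 68.012
4 0.417 0.213 74.008
final: 74.008 1.023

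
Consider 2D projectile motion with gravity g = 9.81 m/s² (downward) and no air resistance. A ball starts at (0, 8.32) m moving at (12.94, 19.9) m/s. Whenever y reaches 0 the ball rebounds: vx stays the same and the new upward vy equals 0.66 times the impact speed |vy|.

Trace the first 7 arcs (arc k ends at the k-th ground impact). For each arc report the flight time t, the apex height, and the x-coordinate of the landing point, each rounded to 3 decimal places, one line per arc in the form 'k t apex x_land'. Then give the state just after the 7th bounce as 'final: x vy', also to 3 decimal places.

Arc 1: start y=8.320, vy=19.900 → t=4.439, apex=28.504, x_land=57.443, impact vy=-23.648
  bounce: vy ← 0.66·23.648 = 15.608
Arc 2: start y=0.000, vy=15.608 → t=3.182, apex=12.416, x_land=98.619, impact vy=-15.608
  bounce: vy ← 0.66·15.608 = 10.301
Arc 3: start y=0.000, vy=10.301 → t=2.100, apex=5.409, x_land=125.795, impact vy=-10.301
  bounce: vy ← 0.66·10.301 = 6.799
Arc 4: start y=0.000, vy=6.799 → t=1.386, apex=2.356, x_land=143.731, impact vy=-6.799
  bounce: vy ← 0.66·6.799 = 4.487
Arc 5: start y=0.000, vy=4.487 → t=0.915, apex=1.026, x_land=155.569, impact vy=-4.487
  bounce: vy ← 0.66·4.487 = 2.962
Arc 6: start y=0.000, vy=2.962 → t=0.604, apex=0.447, x_land=163.382, impact vy=-2.962
  bounce: vy ← 0.66·2.962 = 1.955
Arc 7: start y=0.000, vy=1.955 → t=0.398, apex=0.195, x_land=168.538, impact vy=-1.955
  bounce: vy ← 0.66·1.955 = 1.290

1 4.439 28.504 57.443
2 3.182 12.416 98.619
3 2.100 5.409 125.795
4 1.386 2.356 143.731
5 0.915 1.026 155.569
6 0.604 0.447 163.382
7 0.398 0.195 168.538
final: 168.538 1.290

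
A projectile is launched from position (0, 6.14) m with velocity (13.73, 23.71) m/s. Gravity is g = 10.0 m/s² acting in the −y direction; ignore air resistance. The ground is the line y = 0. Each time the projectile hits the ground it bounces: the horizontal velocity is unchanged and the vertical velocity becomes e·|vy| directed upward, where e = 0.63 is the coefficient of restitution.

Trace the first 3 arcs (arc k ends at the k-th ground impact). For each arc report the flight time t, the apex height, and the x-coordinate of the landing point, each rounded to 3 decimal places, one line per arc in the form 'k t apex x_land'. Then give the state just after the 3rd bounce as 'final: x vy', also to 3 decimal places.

Arc 1: start y=6.140, vy=23.710 → t=4.988, apex=34.248, x_land=68.488, impact vy=-26.172
  bounce: vy ← 0.63·26.172 = 16.488
Arc 2: start y=0.000, vy=16.488 → t=3.298, apex=13.593, x_land=113.764, impact vy=-16.488
  bounce: vy ← 0.63·16.488 = 10.388
Arc 3: start y=0.000, vy=10.388 → t=2.078, apex=5.395, x_land=142.289, impact vy=-10.388
  bounce: vy ← 0.63·10.388 = 6.544

1 4.988 34.248 68.488
2 3.298 13.593 113.764
3 2.078 5.395 142.289
final: 142.289 6.544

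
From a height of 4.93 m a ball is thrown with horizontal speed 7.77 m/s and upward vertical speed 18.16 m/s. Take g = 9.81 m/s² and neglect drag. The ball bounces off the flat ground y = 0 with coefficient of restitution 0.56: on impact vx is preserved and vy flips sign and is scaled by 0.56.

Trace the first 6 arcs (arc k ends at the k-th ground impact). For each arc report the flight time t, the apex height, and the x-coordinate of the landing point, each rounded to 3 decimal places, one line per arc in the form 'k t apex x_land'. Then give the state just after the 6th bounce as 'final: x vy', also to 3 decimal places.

Arc 1: start y=4.930, vy=18.160 → t=3.956, apex=21.739, x_land=30.741, impact vy=-20.652
  bounce: vy ← 0.56·20.652 = 11.565
Arc 2: start y=0.000, vy=11.565 → t=2.358, apex=6.817, x_land=49.062, impact vy=-11.565
  bounce: vy ← 0.56·11.565 = 6.477
Arc 3: start y=0.000, vy=6.477 → t=1.320, apex=2.138, x_land=59.321, impact vy=-6.477
  bounce: vy ← 0.56·6.477 = 3.627
Arc 4: start y=0.000, vy=3.627 → t=0.739, apex=0.670, x_land=65.066, impact vy=-3.627
  bounce: vy ← 0.56·3.627 = 2.031
Arc 5: start y=0.000, vy=2.031 → t=0.414, apex=0.210, x_land=68.284, impact vy=-2.031
  bounce: vy ← 0.56·2.031 = 1.137
Arc 6: start y=0.000, vy=1.137 → t=0.232, apex=0.066, x_land=70.085, impact vy=-1.137
  bounce: vy ← 0.56·1.137 = 0.637

1 3.956 21.739 30.741
2 2.358 6.817 49.062
3 1.320 2.138 59.321
4 0.739 0.670 65.066
5 0.414 0.210 68.284
6 0.232 0.066 70.085
final: 70.085 0.637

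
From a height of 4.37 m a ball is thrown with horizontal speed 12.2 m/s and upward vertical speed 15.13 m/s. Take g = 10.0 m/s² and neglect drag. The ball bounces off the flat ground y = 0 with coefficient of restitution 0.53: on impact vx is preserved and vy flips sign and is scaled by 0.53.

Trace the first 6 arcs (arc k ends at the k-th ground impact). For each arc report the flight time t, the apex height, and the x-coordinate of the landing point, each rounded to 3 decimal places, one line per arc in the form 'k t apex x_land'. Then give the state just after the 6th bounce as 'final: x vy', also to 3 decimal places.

1 3.292 15.816 40.157
2 1.885 4.443 63.157
3 0.999 1.248 75.347
4 0.530 0.351 81.807
5 0.281 0.098 85.231
6 0.149 0.028 87.046
final: 87.046 0.394

Arc 1: start y=4.370, vy=15.130 → t=3.292, apex=15.816, x_land=40.157, impact vy=-17.785
  bounce: vy ← 0.53·17.785 = 9.426
Arc 2: start y=0.000, vy=9.426 → t=1.885, apex=4.443, x_land=63.157, impact vy=-9.426
  bounce: vy ← 0.53·9.426 = 4.996
Arc 3: start y=0.000, vy=4.996 → t=0.999, apex=1.248, x_land=75.347, impact vy=-4.996
  bounce: vy ← 0.53·4.996 = 2.648
Arc 4: start y=0.000, vy=2.648 → t=0.530, apex=0.351, x_land=81.807, impact vy=-2.648
  bounce: vy ← 0.53·2.648 = 1.403
Arc 5: start y=0.000, vy=1.403 → t=0.281, apex=0.098, x_land=85.231, impact vy=-1.403
  bounce: vy ← 0.53·1.403 = 0.744
Arc 6: start y=0.000, vy=0.744 → t=0.149, apex=0.028, x_land=87.046, impact vy=-0.744
  bounce: vy ← 0.53·0.744 = 0.394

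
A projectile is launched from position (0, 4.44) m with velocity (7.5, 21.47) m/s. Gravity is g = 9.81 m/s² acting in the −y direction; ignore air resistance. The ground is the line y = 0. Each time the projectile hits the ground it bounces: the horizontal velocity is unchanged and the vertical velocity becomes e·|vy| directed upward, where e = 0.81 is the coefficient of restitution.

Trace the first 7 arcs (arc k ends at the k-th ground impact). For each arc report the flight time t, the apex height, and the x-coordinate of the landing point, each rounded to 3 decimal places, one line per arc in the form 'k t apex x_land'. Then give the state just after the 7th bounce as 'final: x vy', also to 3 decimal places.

1 4.575 27.934 34.313
2 3.866 18.328 63.308
3 3.131 12.025 86.794
4 2.537 7.890 105.818
5 2.055 5.176 121.227
6 1.664 3.396 133.709
7 1.348 2.228 143.819
final: 143.819 5.356

Arc 1: start y=4.440, vy=21.470 → t=4.575, apex=27.934, x_land=34.313, impact vy=-23.411
  bounce: vy ← 0.81·23.411 = 18.963
Arc 2: start y=0.000, vy=18.963 → t=3.866, apex=18.328, x_land=63.308, impact vy=-18.963
  bounce: vy ← 0.81·18.963 = 15.360
Arc 3: start y=0.000, vy=15.360 → t=3.131, apex=12.025, x_land=86.794, impact vy=-15.360
  bounce: vy ← 0.81·15.360 = 12.442
Arc 4: start y=0.000, vy=12.442 → t=2.537, apex=7.890, x_land=105.818, impact vy=-12.442
  bounce: vy ← 0.81·12.442 = 10.078
Arc 5: start y=0.000, vy=10.078 → t=2.055, apex=5.176, x_land=121.227, impact vy=-10.078
  bounce: vy ← 0.81·10.078 = 8.163
Arc 6: start y=0.000, vy=8.163 → t=1.664, apex=3.396, x_land=133.709, impact vy=-8.163
  bounce: vy ← 0.81·8.163 = 6.612
Arc 7: start y=0.000, vy=6.612 → t=1.348, apex=2.228, x_land=143.819, impact vy=-6.612
  bounce: vy ← 0.81·6.612 = 5.356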